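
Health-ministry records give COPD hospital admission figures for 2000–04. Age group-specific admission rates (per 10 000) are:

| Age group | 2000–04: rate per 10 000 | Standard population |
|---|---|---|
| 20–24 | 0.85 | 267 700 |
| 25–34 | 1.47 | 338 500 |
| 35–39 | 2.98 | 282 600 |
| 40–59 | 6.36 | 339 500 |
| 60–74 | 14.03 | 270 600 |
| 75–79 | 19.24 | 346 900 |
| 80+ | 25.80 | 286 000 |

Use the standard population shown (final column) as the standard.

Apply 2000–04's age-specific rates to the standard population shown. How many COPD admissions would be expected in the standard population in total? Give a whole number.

Expected COPD admissions = Σ (standard pop × age-specific rate ÷ 10 000)
= 267 700×0.85/10 000 + 338 500×1.47/10 000 + 282 600×2.98/10 000 + 339 500×6.36/10 000 + 270 600×14.03/10 000 + 346 900×19.24/10 000 + 286 000×25.80/10 000
= 22.75 + 49.76 + 84.21 + 215.92 + 379.65 + 667.44 + 737.88 = 2157.62.

2158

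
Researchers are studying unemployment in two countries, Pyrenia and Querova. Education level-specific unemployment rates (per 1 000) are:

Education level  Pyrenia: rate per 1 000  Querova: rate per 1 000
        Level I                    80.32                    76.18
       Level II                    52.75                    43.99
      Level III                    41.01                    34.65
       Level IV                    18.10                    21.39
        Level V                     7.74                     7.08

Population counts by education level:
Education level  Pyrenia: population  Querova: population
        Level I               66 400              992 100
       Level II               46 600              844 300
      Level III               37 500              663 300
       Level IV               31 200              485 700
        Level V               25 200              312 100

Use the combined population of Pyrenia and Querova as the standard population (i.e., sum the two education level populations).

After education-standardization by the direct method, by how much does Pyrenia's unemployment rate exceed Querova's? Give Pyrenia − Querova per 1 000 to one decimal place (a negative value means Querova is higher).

4.3

Combined standard total = 3 504 400; weights = 0.3020, 0.2542, 0.2000, 0.1475, 0.0963.
Pyrenia: 0.3020×80.32 + 0.2542×52.75 + 0.2000×41.01 + 0.1475×18.10 + 0.0963×7.74 = 49.2866 per 1 000.
Querova: 0.3020×76.18 + 0.2542×43.99 + 0.2000×34.65 + 0.1475×21.39 + 0.0963×7.08 = 44.9591 per 1 000.
Difference = 49.2866 − 44.9591 = 4.3276.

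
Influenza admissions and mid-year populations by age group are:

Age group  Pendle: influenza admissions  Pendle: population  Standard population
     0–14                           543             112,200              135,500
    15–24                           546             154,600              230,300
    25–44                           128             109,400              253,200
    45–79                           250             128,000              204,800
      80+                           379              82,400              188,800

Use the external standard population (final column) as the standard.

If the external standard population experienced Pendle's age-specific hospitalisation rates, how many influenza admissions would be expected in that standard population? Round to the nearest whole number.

Age-specific rates per 100,000 for Pendle: 483.96, 353.17, 117.00, 195.31, 459.95.
Expected influenza admissions = Σ (standard pop × age-specific rate ÷ 100,000)
= 135,500×483.96/100,000 + 230,300×353.17/100,000 + 253,200×117.00/100,000 + 204,800×195.31/100,000 + 188,800×459.95/100,000
= 655.76 + 813.35 + 296.25 + 400.00 + 868.39 = 3033.75.

3034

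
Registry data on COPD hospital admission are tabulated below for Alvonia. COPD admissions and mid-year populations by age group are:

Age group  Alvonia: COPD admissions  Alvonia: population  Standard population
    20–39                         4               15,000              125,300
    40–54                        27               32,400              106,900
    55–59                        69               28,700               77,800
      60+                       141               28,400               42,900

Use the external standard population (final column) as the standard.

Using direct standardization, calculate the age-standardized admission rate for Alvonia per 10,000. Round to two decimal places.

Age-specific rates per 10,000 for Alvonia: 2.67, 8.33, 24.04, 49.65.
Standard total = 352,900; weights = 0.3551, 0.3029, 0.2205, 0.1216.
Standardized rate: 0.3551×2.67 + 0.3029×8.33 + 0.2205×24.04 + 0.1216×49.65 = 14.8068 per 10,000.

14.81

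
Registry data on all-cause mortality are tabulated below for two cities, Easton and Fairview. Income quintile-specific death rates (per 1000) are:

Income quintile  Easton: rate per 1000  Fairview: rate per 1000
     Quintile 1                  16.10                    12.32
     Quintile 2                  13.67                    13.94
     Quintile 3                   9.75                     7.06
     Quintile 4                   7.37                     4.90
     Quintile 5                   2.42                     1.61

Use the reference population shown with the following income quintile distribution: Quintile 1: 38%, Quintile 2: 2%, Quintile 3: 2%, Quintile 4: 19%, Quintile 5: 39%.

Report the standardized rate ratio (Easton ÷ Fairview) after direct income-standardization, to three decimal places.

1.341

Standard weights: 0.38, 0.02, 0.02, 0.19, 0.39.
Easton: 0.3800×16.10 + 0.0200×13.67 + 0.0200×9.75 + 0.1900×7.37 + 0.3900×2.42 = 8.9305 per 1000.
Fairview: 0.3800×12.32 + 0.0200×13.94 + 0.0200×7.06 + 0.1900×4.90 + 0.3900×1.61 = 6.6605 per 1000.
Ratio = 8.9305 ÷ 6.6605 = 1.34082.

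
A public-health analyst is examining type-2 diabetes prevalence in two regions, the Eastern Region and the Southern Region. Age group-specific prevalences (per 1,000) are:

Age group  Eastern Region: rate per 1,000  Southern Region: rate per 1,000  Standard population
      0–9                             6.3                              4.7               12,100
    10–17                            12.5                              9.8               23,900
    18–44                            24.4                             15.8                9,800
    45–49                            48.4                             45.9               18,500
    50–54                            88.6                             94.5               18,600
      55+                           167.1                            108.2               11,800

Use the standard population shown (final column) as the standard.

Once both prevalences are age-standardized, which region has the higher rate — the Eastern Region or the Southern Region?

Standard total = 94,700; weights = 0.1278, 0.2524, 0.1035, 0.1954, 0.1964, 0.1246.
The Eastern Region: 0.1278×6.3 + 0.2524×12.5 + 0.1035×24.4 + 0.1954×48.4 + 0.1964×88.6 + 0.1246×167.1 = 54.1630 per 1,000.
The Southern Region: 0.1278×4.7 + 0.2524×9.8 + 0.1035×15.8 + 0.1954×45.9 + 0.1964×94.5 + 0.1246×108.2 = 45.7185 per 1,000.

Eastern Region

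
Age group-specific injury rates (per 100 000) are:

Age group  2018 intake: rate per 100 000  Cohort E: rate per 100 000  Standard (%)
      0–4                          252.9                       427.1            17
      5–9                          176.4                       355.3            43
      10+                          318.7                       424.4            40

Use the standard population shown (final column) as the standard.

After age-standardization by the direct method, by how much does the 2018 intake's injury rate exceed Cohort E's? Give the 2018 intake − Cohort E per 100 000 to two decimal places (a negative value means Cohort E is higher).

Standard weights: 0.17, 0.43, 0.40.
The 2018 intake: 0.1700×252.9 + 0.4300×176.4 + 0.4000×318.7 = 246.3250 per 100 000.
Cohort E: 0.1700×427.1 + 0.4300×355.3 + 0.4000×424.4 = 395.1460 per 100 000.
Difference = 246.3250 − 395.1460 = -148.8210.

-148.82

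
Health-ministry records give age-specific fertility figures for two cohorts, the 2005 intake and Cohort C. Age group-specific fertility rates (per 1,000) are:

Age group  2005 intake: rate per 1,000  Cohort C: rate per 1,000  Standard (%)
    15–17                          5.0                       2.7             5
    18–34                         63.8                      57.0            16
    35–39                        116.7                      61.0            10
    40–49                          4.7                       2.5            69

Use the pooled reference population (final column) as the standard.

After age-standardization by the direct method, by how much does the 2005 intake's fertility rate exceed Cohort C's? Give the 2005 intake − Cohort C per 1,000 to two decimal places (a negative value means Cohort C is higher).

8.29

Standard weights: 0.05, 0.16, 0.10, 0.69.
The 2005 intake: 0.0500×5.0 + 0.1600×63.8 + 0.1000×116.7 + 0.6900×4.7 = 25.3710 per 1,000.
Cohort C: 0.0500×2.7 + 0.1600×57.0 + 0.1000×61.0 + 0.6900×2.5 = 17.0800 per 1,000.
Difference = 25.3710 − 17.0800 = 8.2910.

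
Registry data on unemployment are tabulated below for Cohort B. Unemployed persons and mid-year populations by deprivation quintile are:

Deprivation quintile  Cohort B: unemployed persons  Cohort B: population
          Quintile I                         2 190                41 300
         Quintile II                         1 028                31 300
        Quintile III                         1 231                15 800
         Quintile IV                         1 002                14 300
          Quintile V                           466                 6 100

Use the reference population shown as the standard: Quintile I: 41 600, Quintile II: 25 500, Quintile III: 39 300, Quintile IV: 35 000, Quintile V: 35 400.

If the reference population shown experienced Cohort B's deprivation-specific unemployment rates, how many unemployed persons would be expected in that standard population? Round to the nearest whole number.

11262

Deprivation-specific rates per 1 000 for Cohort B: 53.027, 32.843, 77.911, 70.070, 76.393.
Expected unemployed persons = Σ (standard pop × deprivation-specific rate ÷ 1 000)
= 41 600×53.027/1 000 + 25 500×32.843/1 000 + 39 300×77.911/1 000 + 35 000×70.070/1 000 + 35 400×76.393/1 000
= 2205.91 + 837.51 + 3061.92 + 2452.45 + 2704.33 = 11262.11.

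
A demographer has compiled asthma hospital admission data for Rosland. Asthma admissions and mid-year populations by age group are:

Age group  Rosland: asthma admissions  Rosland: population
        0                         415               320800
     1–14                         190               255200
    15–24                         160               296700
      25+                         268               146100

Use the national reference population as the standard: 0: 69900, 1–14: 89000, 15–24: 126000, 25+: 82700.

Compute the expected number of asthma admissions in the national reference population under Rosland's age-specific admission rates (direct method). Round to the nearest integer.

376

Age-specific rates per 10000 for Rosland: 12.94, 7.45, 5.39, 18.34.
Expected asthma admissions = Σ (standard pop × age-specific rate ÷ 10000)
= 69900×12.94/10000 + 89000×7.45/10000 + 126000×5.39/10000 + 82700×18.34/10000
= 90.43 + 66.26 + 67.95 + 151.70 = 376.34.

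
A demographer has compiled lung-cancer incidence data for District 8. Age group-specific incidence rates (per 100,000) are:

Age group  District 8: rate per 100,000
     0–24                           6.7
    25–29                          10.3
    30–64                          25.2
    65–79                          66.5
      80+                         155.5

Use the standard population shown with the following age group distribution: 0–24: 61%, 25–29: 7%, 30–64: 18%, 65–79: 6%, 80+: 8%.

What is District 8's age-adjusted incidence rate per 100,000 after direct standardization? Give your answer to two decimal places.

Standard weights: 0.61, 0.07, 0.18, 0.06, 0.08.
Standardized rate: 0.6100×6.7 + 0.0700×10.3 + 0.1800×25.2 + 0.0600×66.5 + 0.0800×155.5 = 25.7740 per 100,000.

25.77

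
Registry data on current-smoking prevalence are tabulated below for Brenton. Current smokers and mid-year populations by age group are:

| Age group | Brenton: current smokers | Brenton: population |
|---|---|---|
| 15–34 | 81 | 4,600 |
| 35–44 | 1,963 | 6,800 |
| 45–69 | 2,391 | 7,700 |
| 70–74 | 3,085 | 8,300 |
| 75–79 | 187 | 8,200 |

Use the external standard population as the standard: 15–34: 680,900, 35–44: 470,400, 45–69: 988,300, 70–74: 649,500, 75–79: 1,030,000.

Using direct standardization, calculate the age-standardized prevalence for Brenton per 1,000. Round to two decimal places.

Age-specific rates per 1,000 for Brenton: 17.609, 288.676, 310.519, 371.687, 22.805.
Standard total = 3,819,100; weights = 0.1783, 0.1232, 0.2588, 0.1701, 0.2697.
Standardized rate: 0.1783×17.609 + 0.1232×288.676 + 0.2588×310.519 + 0.1701×371.687 + 0.2697×22.805 = 188.4133 per 1,000.

188.41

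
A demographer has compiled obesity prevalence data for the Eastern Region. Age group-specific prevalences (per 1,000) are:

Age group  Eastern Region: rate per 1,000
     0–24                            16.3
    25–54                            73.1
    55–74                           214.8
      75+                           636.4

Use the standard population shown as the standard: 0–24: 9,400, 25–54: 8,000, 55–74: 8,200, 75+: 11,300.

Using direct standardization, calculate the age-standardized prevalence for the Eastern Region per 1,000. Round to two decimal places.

Standard total = 36,900; weights = 0.2547, 0.2168, 0.2222, 0.3062.
Standardized rate: 0.2547×16.3 + 0.2168×73.1 + 0.2222×214.8 + 0.3062×636.4 = 262.6206 per 1,000.

262.62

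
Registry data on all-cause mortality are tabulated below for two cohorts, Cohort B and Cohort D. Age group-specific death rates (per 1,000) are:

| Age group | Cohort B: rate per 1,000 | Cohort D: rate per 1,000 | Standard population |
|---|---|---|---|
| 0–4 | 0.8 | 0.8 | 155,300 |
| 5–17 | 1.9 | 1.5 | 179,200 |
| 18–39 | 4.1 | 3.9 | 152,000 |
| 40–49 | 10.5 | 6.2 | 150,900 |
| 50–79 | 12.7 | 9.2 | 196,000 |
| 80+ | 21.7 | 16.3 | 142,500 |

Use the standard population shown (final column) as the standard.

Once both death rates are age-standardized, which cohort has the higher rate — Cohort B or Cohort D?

Standard total = 975,900; weights = 0.1591, 0.1836, 0.1558, 0.1546, 0.2008, 0.1460.
Cohort B: 0.1591×0.8 + 0.1836×1.9 + 0.1558×4.1 + 0.1546×10.5 + 0.2008×12.7 + 0.1460×21.7 = 8.4576 per 1,000.
Cohort D: 0.1591×0.8 + 0.1836×1.5 + 0.1558×3.9 + 0.1546×6.2 + 0.2008×9.2 + 0.1460×16.3 = 6.1967 per 1,000.

Cohort B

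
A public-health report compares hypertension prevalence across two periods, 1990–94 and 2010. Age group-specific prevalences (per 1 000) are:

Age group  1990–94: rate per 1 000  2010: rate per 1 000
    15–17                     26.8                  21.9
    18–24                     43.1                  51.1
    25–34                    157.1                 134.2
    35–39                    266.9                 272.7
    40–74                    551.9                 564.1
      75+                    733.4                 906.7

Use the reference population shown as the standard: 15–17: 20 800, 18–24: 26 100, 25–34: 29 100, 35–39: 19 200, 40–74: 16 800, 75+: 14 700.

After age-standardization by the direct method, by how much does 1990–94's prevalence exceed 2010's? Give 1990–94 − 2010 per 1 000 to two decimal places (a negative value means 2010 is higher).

-18.19

Standard total = 126 700; weights = 0.1642, 0.2060, 0.2297, 0.1515, 0.1326, 0.1160.
1990–94: 0.1642×26.8 + 0.2060×43.1 + 0.2297×157.1 + 0.1515×266.9 + 0.1326×551.9 + 0.1160×733.4 = 248.0769 per 1 000.
2010: 0.1642×21.9 + 0.2060×51.1 + 0.2297×134.2 + 0.1515×272.7 + 0.1326×564.1 + 0.1160×906.7 = 266.2641 per 1 000.
Difference = 248.0769 − 266.2641 = -18.1872.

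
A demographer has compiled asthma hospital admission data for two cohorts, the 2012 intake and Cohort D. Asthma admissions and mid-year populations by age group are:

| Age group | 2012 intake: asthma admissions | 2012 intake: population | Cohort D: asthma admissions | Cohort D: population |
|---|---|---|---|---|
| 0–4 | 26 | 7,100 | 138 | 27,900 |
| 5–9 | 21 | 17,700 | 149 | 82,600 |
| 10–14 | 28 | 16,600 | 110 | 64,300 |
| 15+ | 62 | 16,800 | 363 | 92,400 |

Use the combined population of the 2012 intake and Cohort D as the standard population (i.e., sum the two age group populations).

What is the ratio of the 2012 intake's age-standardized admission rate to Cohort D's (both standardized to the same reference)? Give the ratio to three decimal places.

Age-specific rates per 10,000 for the 2012 intake: 36.62, 11.86, 16.87, 36.90.
For Cohort D: 49.46, 18.04, 17.11, 39.29.
Combined standard total = 325,400; weights = 0.1076, 0.3082, 0.2486, 0.3356.
The 2012 intake: 0.1076×36.62 + 0.3082×11.86 + 0.2486×16.87 + 0.3356×36.90 = 24.1742 per 10,000.
Cohort D: 0.1076×49.46 + 0.3082×18.04 + 0.2486×17.11 + 0.3356×39.29 = 28.3173 per 10,000.
Ratio = 24.1742 ÷ 28.3173 = 0.85369.

0.854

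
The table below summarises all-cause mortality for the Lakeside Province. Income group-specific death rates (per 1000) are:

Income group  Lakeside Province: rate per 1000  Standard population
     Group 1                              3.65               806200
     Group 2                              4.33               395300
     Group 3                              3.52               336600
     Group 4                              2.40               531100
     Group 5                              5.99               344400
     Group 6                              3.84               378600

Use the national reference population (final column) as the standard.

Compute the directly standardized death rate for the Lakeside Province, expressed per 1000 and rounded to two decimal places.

3.81

Standard total = 2792200; weights = 0.2887, 0.1416, 0.1206, 0.1902, 0.1233, 0.1356.
Standardized rate: 0.2887×3.65 + 0.1416×4.33 + 0.1206×3.52 + 0.1902×2.40 + 0.1233×5.99 + 0.1356×3.84 = 3.8072 per 1000.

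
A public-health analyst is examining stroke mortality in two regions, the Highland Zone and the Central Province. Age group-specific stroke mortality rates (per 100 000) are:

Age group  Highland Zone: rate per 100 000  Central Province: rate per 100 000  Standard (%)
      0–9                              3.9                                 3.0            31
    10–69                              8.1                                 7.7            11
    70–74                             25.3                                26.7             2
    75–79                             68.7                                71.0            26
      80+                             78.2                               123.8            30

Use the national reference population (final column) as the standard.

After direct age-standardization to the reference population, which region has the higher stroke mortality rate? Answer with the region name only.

Central Province

Standard weights: 0.31, 0.11, 0.02, 0.26, 0.30.
The Highland Zone: 0.3100×3.9 + 0.1100×8.1 + 0.0200×25.3 + 0.2600×68.7 + 0.3000×78.2 = 43.9280 per 100 000.
The Central Province: 0.3100×3.0 + 0.1100×7.7 + 0.0200×26.7 + 0.2600×71.0 + 0.3000×123.8 = 57.9110 per 100 000.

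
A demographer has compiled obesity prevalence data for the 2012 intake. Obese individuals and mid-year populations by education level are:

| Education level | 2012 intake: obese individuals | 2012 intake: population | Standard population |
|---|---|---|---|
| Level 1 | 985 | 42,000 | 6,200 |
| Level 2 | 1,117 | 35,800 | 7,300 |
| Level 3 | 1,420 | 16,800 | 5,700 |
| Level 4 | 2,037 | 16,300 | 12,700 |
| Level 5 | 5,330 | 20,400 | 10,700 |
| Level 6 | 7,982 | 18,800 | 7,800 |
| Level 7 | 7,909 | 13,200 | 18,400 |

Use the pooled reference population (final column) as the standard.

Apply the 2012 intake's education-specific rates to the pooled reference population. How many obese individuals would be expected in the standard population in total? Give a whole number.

Education-specific rates per 1,000 for the 2012 intake: 23.452, 31.201, 84.524, 124.969, 261.275, 424.574, 599.167.
Expected obese individuals = Σ (standard pop × education-specific rate ÷ 1,000)
= 6,200×23.452/1,000 + 7,300×31.201/1,000 + 5,700×84.524/1,000 + 12,700×124.969/1,000 + 10,700×261.275/1,000 + 7,800×424.574/1,000 + 18,400×599.167/1,000
= 145.40 + 227.77 + 481.79 + 1587.11 + 2795.64 + 3311.68 + 11024.67 = 19574.05.

19574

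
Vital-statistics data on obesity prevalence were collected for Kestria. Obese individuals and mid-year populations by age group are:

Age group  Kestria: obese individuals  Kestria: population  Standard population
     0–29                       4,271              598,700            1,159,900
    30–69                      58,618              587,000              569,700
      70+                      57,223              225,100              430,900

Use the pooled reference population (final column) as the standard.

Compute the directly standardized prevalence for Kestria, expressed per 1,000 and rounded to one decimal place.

Age-specific rates per 1,000 for Kestria: 7.134, 99.860, 254.211.
Standard total = 2,160,500; weights = 0.5369, 0.2637, 0.1994.
Standardized rate: 0.5369×7.134 + 0.2637×99.860 + 0.1994×254.211 = 80.8630 per 1,000.

80.9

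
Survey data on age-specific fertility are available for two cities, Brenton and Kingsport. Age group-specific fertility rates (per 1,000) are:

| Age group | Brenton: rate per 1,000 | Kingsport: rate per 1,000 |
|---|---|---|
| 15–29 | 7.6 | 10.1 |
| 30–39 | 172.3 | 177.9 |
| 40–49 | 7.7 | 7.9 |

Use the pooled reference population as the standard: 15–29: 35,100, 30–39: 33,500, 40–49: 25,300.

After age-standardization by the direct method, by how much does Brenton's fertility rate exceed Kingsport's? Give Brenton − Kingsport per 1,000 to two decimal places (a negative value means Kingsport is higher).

Standard total = 93,900; weights = 0.3738, 0.3568, 0.2694.
Brenton: 0.3738×7.6 + 0.3568×172.3 + 0.2694×7.7 = 66.3857 per 1,000.
Kingsport: 0.3738×10.1 + 0.3568×177.9 + 0.2694×7.9 = 69.3720 per 1,000.
Difference = 66.3857 − 69.3720 = -2.9863.

-2.99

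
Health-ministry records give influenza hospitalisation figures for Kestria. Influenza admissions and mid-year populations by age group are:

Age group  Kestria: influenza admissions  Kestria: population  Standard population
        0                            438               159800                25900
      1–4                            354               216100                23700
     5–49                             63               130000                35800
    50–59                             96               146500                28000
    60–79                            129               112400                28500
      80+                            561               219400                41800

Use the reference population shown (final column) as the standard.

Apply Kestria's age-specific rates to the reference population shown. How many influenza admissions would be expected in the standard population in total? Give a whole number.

Age-specific rates per 100000 for Kestria: 274.09, 163.81, 48.46, 65.53, 114.77, 255.70.
Expected influenza admissions = Σ (standard pop × age-specific rate ÷ 100000)
= 25900×274.09/100000 + 23700×163.81/100000 + 35800×48.46/100000 + 28000×65.53/100000 + 28500×114.77/100000 + 41800×255.70/100000
= 70.99 + 38.82 + 17.35 + 18.35 + 32.71 + 106.88 = 285.10.

285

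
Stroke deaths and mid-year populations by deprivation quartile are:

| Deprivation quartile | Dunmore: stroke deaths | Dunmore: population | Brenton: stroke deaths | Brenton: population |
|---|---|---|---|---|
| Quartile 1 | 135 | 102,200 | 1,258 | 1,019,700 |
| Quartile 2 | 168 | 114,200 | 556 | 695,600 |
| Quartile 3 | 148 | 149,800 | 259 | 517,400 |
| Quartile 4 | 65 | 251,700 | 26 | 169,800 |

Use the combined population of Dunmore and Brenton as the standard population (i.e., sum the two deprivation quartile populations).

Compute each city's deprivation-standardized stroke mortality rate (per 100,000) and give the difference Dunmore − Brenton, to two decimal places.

33.49

Deprivation-specific rates per 100,000 for Dunmore: 132.09, 147.11, 98.80, 25.82.
For Brenton: 123.37, 79.93, 50.06, 15.31.
Combined standard total = 3,020,400; weights = 0.3714, 0.2681, 0.2209, 0.1396.
Dunmore: 0.3714×132.09 + 0.2681×147.11 + 0.2209×98.80 + 0.1396×25.82 = 113.9350 per 100,000.
Brenton: 0.3714×123.37 + 0.2681×79.93 + 0.2209×50.06 + 0.1396×15.31 = 80.4494 per 100,000.
Difference = 113.9350 − 80.4494 = 33.4857.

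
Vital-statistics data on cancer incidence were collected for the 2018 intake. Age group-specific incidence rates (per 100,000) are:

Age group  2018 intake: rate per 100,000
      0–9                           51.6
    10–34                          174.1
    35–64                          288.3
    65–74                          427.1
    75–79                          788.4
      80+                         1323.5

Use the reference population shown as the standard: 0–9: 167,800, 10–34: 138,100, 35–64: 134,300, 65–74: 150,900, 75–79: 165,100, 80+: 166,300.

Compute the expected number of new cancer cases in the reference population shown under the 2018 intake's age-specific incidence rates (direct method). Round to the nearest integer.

4861

Expected new cancer cases = Σ (standard pop × age-specific rate ÷ 100,000)
= 167,800×51.6/100,000 + 138,100×174.1/100,000 + 134,300×288.3/100,000 + 150,900×427.1/100,000 + 165,100×788.4/100,000 + 166,300×1323.5/100,000
= 86.58 + 240.43 + 387.19 + 644.49 + 1301.65 + 2200.98 = 4861.33.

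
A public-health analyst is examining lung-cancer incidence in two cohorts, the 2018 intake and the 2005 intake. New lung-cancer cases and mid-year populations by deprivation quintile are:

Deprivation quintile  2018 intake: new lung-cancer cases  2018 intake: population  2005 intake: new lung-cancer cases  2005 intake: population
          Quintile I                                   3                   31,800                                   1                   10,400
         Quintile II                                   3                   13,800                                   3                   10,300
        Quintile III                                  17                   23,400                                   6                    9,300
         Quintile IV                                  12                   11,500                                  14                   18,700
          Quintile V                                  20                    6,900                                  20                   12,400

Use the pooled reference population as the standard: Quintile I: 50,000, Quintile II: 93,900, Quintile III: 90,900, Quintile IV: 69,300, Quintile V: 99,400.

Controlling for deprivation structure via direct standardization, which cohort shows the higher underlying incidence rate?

Deprivation-specific rates per 100,000 for the 2018 intake: 9.43, 21.74, 72.65, 104.35, 289.86.
For the 2005 intake: 9.62, 29.13, 64.52, 74.87, 161.29.
Standard total = 403,500; weights = 0.1239, 0.2327, 0.2253, 0.1717, 0.2463.
The 2018 intake: 0.1239×9.43 + 0.2327×21.74 + 0.2253×72.65 + 0.1717×104.35 + 0.2463×289.86 = 111.9201 per 100,000.
The 2005 intake: 0.1239×9.62 + 0.2327×29.13 + 0.2253×64.52 + 0.1717×74.87 + 0.2463×161.29 = 75.0947 per 100,000.
The crude rates (62.93 vs 72.01) would put the 2005 intake higher, but that reflects its deprivation composition; once standardized to a common deprivation structure, the 2018 intake has the higher underlying rate.

2018 intake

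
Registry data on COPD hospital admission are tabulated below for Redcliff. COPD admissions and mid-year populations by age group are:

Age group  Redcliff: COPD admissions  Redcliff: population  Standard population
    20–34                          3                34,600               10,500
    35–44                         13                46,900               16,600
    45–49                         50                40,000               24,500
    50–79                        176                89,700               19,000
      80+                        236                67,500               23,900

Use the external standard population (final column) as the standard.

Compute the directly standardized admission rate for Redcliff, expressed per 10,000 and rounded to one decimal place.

Age-specific rates per 10,000 for Redcliff: 0.87, 2.77, 12.50, 19.62, 34.96.
Standard total = 94,500; weights = 0.1111, 0.1757, 0.2593, 0.2011, 0.2529.
Standardized rate: 0.1111×0.87 + 0.1757×2.77 + 0.2593×12.50 + 0.2011×19.62 + 0.2529×34.96 = 16.6114 per 10,000.

16.6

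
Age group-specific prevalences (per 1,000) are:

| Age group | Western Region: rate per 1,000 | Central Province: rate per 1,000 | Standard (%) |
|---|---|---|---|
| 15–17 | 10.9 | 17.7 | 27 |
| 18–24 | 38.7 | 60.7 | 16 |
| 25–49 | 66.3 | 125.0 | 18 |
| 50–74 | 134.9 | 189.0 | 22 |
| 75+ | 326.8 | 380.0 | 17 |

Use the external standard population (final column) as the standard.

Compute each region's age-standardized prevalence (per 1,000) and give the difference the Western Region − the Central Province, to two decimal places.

Standard weights: 0.27, 0.16, 0.18, 0.22, 0.17.
The Western Region: 0.2700×10.9 + 0.1600×38.7 + 0.1800×66.3 + 0.2200×134.9 + 0.1700×326.8 = 106.3030 per 1,000.
The Central Province: 0.2700×17.7 + 0.1600×60.7 + 0.1800×125.0 + 0.2200×189.0 + 0.1700×380.0 = 143.1710 per 1,000.
Difference = 106.3030 − 143.1710 = -36.8680.

-36.87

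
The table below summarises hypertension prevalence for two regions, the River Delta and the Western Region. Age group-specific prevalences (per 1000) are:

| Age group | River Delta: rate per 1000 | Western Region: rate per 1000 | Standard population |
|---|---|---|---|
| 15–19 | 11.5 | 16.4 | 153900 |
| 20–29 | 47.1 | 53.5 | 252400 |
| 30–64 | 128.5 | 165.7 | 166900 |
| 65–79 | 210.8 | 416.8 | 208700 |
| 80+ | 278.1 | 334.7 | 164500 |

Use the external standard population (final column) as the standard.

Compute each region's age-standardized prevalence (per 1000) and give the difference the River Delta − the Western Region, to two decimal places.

-64.33

Standard total = 946400; weights = 0.1626, 0.2667, 0.1764, 0.2205, 0.1738.
The River Delta: 0.1626×11.5 + 0.2667×47.1 + 0.1764×128.5 + 0.2205×210.8 + 0.1738×278.1 = 131.9167 per 1000.
The Western Region: 0.1626×16.4 + 0.2667×53.5 + 0.1764×165.7 + 0.2205×416.8 + 0.1738×334.7 = 196.2458 per 1000.
Difference = 131.9167 − 196.2458 = -64.3291.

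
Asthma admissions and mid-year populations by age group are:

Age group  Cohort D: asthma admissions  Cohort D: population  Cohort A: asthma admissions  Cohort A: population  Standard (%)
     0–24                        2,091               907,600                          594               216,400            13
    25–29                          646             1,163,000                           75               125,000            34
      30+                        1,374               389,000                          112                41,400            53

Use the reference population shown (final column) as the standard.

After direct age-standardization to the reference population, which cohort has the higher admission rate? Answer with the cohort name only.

Age-specific rates per 10,000 for Cohort D: 23.04, 5.55, 35.32.
For Cohort A: 27.45, 6.00, 27.05.
Standard weights: 0.13, 0.34, 0.53.
Cohort D: 0.1300×23.04 + 0.3400×5.55 + 0.5300×35.32 = 23.6039 per 10,000.
Cohort A: 0.1300×27.45 + 0.3400×6.00 + 0.5300×27.05 = 19.9466 per 10,000.
The crude rates (16.71 vs 20.40) would put Cohort A higher, but that reflects its age composition; once standardized to a common age structure, Cohort D has the higher underlying rate.

Cohort D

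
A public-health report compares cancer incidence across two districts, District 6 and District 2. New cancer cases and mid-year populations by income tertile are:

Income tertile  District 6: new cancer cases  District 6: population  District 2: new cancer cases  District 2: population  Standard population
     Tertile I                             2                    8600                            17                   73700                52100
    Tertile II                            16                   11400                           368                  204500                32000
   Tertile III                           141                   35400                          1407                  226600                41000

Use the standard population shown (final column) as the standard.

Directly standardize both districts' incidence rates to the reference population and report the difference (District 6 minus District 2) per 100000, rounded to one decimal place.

Income-specific rates per 100000 for District 6: 23.26, 140.35, 398.31.
For District 2: 23.07, 179.95, 620.92.
Standard total = 125100; weights = 0.4165, 0.2558, 0.3277.
District 6: 0.4165×23.26 + 0.2558×140.35 + 0.3277×398.31 = 176.1260 per 100000.
District 2: 0.4165×23.07 + 0.2558×179.95 + 0.3277×620.92 = 259.1354 per 100000.
Difference = 176.1260 − 259.1354 = -83.0093.

-83.0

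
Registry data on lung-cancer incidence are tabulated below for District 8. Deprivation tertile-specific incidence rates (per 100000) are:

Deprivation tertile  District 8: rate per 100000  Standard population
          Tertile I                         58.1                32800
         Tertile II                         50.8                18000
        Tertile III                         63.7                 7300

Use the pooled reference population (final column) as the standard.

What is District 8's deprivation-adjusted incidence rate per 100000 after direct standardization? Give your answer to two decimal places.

Standard total = 58100; weights = 0.5645, 0.3098, 0.1256.
Standardized rate: 0.5645×58.1 + 0.3098×50.8 + 0.1256×63.7 = 56.5420 per 100000.

56.54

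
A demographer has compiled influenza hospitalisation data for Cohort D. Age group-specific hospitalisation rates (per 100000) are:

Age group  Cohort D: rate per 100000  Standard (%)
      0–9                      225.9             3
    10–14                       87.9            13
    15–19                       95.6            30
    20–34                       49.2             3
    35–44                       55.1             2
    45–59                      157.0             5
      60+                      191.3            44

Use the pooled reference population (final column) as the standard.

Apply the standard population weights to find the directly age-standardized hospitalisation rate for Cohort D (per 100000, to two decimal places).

141.48

Standard weights: 0.03, 0.13, 0.30, 0.03, 0.02, 0.05, 0.44.
Standardized rate: 0.0300×225.9 + 0.1300×87.9 + 0.3000×95.6 + 0.0300×49.2 + 0.0200×55.1 + 0.0500×157.0 + 0.4400×191.3 = 141.4840 per 100000.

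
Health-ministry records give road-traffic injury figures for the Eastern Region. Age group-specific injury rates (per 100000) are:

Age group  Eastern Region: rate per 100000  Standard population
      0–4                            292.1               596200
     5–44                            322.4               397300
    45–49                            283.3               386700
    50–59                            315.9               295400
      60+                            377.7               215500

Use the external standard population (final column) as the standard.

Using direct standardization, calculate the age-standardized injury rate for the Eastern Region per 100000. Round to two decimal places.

310.14

Standard total = 1891100; weights = 0.3153, 0.2101, 0.2045, 0.1562, 0.1140.
Standardized rate: 0.3153×292.1 + 0.2101×322.4 + 0.2045×283.3 + 0.1562×315.9 + 0.1140×377.7 = 310.1385 per 100000.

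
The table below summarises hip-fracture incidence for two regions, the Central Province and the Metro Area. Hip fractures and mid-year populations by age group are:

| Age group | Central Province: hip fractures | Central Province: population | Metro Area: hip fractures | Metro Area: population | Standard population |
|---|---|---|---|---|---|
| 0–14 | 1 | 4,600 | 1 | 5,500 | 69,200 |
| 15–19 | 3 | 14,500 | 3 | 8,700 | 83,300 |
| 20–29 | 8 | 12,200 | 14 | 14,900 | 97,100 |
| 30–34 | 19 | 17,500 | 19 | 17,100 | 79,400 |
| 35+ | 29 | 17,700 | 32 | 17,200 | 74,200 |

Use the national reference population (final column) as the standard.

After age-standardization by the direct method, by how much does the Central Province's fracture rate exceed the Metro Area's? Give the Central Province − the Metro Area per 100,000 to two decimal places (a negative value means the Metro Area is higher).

-13.66

Age-specific rates per 100,000 for the Central Province: 21.74, 20.69, 65.57, 108.57, 163.84.
For the Metro Area: 18.18, 34.48, 93.96, 111.11, 186.05.
Standard total = 403,200; weights = 0.1716, 0.2066, 0.2408, 0.1969, 0.1840.
The Central Province: 0.1716×21.74 + 0.2066×20.69 + 0.2408×65.57 + 0.1969×108.57 + 0.1840×163.84 = 75.3290 per 100,000.
The Metro Area: 0.1716×18.18 + 0.2066×34.48 + 0.2408×93.96 + 0.1969×111.11 + 0.1840×186.05 = 88.9905 per 100,000.
Difference = 75.3290 − 88.9905 = -13.6615.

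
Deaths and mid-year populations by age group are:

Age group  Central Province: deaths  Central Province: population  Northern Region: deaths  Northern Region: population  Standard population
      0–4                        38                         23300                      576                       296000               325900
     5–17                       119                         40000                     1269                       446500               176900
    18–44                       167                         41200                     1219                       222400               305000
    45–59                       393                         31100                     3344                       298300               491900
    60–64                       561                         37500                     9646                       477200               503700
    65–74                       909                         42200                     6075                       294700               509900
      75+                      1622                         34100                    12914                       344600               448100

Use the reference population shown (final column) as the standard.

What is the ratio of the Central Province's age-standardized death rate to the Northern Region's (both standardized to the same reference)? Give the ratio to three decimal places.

Age-specific rates per 100000 for the Central Province: 163.09, 297.50, 405.34, 1263.67, 1496.00, 2154.03, 4756.60.
For the Northern Region: 194.59, 284.21, 548.11, 1121.02, 2021.37, 2061.42, 3747.53.
Standard total = 2761400; weights = 0.1180, 0.0641, 0.1105, 0.1781, 0.1824, 0.1847, 0.1623.
The Central Province: 0.1180×163.09 + 0.0641×297.50 + 0.1105×405.34 + 0.1781×1263.67 + 0.1824×1496.00 + 0.1847×2154.03 + 0.1623×4756.60 = 1750.6738 per 100000.
The Northern Region: 0.1180×194.59 + 0.0641×284.21 + 0.1105×548.11 + 0.1781×1121.02 + 0.1824×2021.37 + 0.1847×2061.42 + 0.1623×3747.53 = 1658.8875 per 100000.
Ratio = 1750.6738 ÷ 1658.8875 = 1.05533.

1.055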